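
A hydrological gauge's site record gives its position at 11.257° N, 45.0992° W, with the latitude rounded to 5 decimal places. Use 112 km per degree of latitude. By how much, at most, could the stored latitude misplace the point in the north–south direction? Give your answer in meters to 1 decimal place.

0.6 meters

Rounding to 5 decimal places leaves the latitude within ±5e-06° of the true value.
North–south distance: 5e-06° × 112000 m/° = 0.56 m.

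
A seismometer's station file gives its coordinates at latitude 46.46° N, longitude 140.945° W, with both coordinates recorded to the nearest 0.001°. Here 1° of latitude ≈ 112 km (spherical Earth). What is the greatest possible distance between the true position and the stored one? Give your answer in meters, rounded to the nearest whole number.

68 meters

Rounding to 3 decimal places leaves each coordinate within ±0.0005° of the true value.
Latitude error → 0.0005 × 112000 = 56 m along the meridian.
Longitude error → 0.0005 × 112000 × cos 46.46° = 0.0005 × 112000 × 0.6889 ≈ 38.5762 m.
Worst case both components are at the extreme and orthogonal: √(56² + 38.5762²) ≈ 68.0009 m.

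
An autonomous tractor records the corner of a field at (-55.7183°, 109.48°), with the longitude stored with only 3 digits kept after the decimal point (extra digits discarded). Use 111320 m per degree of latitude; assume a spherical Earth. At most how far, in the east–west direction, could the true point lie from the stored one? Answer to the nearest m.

Truncating at 3 decimal places can drop up to a full unit in the last place, so the longitude may be off by as much as 0.001°.
Parallels shrink by cos φ, so at 55.7183° a degree of longitude is 111320 × 0.5633 ≈ 62702.3 m.
So at most 0.001° × 62702.3 ≈ 62.7023 m east–west.

63 m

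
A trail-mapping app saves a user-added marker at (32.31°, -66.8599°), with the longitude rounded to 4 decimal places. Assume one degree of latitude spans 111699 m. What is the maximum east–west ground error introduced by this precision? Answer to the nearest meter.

Rounding to 4 decimal places leaves the longitude within ±5e-05° of the true value.
One degree of longitude at 32.31° is 111699 × cos 32.31° ≈ 111699 × 0.8452 = 94404.5 m.
East–west error: 5e-05° × 94404.5 m/° ≈ 4.72022 m.

5 meters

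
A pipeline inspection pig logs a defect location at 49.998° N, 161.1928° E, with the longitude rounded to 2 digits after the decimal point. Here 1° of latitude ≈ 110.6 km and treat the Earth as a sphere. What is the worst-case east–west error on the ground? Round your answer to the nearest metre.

Rounding to 2 decimal places leaves the longitude within ±0.005° of the true value.
At latitude 49.998° a degree of longitude spans 110600 m × cos 49.998° = 110600 × 0.6428 ≈ 71095.3 m.
East–west error: 0.005° × 71095.3 m/° ≈ 355.476 m.

355 metres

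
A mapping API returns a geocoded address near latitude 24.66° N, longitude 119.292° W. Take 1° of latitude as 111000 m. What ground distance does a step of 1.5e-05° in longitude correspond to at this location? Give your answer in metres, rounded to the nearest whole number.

One degree of longitude here spans 111000 × cos 24.66° = 111000 × 0.9088 ≈ 100877 m; 1.5e-05° of that is 1.51315 m.

2 metres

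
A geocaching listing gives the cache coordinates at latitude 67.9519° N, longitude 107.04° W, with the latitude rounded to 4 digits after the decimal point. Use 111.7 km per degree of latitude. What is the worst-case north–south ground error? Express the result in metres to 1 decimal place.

5.6 metres

Rounding to 4 decimal places leaves the latitude within ±5e-05° of the true value.
So the N–S error is at most 5e-05 × 111700 = 5.585 m.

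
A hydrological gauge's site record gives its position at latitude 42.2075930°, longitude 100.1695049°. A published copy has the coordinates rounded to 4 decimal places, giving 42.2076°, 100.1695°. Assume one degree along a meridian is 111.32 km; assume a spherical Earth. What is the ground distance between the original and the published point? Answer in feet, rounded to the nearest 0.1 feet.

The latitude changed by -0.0000070° and the longitude by +0.0000049°.
North–south shift: -0.0000070 × 111320 = -0.77924 m.
East–west at this latitude: 0.0000049° × 111320 × cos 42.2076° ≈ 0.0000049 × 82456.4 = 0.404037 m.
Distance: √(0.77924² + 0.404037²) ≈ 0.877759 m.
Converting: 0.877759 m × 3.2808 ft/m ≈ 2.8798 ft.

2.9 feet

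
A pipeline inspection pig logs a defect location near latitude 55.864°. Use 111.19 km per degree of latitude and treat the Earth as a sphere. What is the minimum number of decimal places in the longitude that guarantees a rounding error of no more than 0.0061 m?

7 decimal places

At 55.864° one degree of longitude covers 111190 × cos 55.864° ≈ 111190 × 0.5612 ≈ 62395.3 m.
With N decimal places the half-ulp bound is 0.5·10⁻ᴺ°, or 0.5·10⁻ᴺ × 62395.3 m on the ground.
Need 0.5 × 62395.3 × 10⁻ᴺ ≤ 0.0061 → 10⁻ᴺ ≤ 1.955e-07, so N ≥ 6.71.
So 7 decimal places suffice (0.00312 m); 6 would allow up to 0.0312 m.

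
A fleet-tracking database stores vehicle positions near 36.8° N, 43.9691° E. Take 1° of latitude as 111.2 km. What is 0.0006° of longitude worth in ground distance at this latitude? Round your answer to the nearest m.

53 m

At 36.8° a degree of longitude is 111200 × cos 36.8° ≈ 89041.3 m, so 0.0006° corresponds to 53.4248 m.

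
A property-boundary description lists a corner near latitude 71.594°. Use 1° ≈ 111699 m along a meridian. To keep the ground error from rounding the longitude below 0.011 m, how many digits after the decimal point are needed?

7 decimal places

At 71.594° one degree of longitude covers 111699 × cos 71.594° ≈ 111699 × 0.3157 ≈ 35268.8 m.
With N decimal places the half-ulp bound is 0.5·10⁻ᴺ°, or 0.5·10⁻ᴺ × 35268.8 m on the ground.
Setting 17634.4 × 10⁻ᴺ ≤ 0.011 gives 10ᴺ ≥ 1.603e+06, i.e. N ≥ 6.20.
N = 6 would give 0.0176 m (too coarse); N = 7 gives 0.00176 m ≤ 0.011 m.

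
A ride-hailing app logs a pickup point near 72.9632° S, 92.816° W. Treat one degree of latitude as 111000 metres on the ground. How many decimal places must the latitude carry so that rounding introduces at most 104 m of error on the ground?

One degree of latitude covers 111000 m.
Rounding to N decimal places gives at most 0.5 × 10⁻ᴺ degrees of error, i.e. 0.5 × 10⁻ᴺ × 111000 m.
Need 0.5 × 111000 × 10⁻ᴺ ≤ 104 → 10⁻ᴺ ≤ 1.874e-03, so N ≥ 2.73.
So 3 decimal places suffice (55.5 m); 2 would allow up to 555 m.

3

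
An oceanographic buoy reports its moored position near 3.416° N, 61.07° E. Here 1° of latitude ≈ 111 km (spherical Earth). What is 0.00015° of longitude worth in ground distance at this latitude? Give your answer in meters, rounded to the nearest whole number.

17 meters

0.00015° of longitude at 3.416° is 0.00015 × 111000 × cos 3.416° ≈ 0.00015 × 110803 = 16.6204 m.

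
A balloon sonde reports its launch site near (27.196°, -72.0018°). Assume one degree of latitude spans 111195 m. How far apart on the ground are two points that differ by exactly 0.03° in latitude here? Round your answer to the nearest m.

3336 m

Along a meridian 0.03° is 0.03 × 111195 = 3335.85 m.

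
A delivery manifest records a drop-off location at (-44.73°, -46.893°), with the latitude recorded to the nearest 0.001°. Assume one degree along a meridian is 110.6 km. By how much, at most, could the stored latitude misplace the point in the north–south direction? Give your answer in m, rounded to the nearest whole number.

Rounding to 3 decimal places leaves the latitude within ±0.0005° of the true value.
North–south distance: 0.0005° × 110600 m/° = 55.3 m.

55 m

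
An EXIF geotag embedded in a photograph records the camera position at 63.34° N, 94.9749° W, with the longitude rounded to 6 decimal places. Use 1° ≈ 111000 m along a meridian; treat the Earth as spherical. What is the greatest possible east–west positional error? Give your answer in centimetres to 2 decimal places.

2.49 centimetres

Rounding to 6 decimal places leaves the longitude within ±5e-07° of the true value.
At latitude 63.34° a degree of longitude spans 111000 m × cos 63.34° = 111000 × 0.4487 ≈ 49805.2 m.
East–west error: 5e-07° × 49805.2 m/° ≈ 0.0249026 m.
That is 0.0249026 m = 2.4903 cm.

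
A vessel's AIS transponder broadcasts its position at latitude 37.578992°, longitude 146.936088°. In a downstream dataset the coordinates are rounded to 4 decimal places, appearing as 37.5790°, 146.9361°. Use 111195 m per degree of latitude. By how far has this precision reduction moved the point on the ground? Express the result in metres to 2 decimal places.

1.38 metres

The latitude changed by -0.000008° and the longitude by -0.000012°.
North–south shift: -0.000008 × 111195 = -0.88956 m.
E–W at 37.579°: -0.000012° × 111195 × cos 37.579° = -0.000012 × 111195 × 0.7925 ≈ -1.05748 m.
Distance: √(0.88956² + 1.05748²) ≈ 1.38188 m.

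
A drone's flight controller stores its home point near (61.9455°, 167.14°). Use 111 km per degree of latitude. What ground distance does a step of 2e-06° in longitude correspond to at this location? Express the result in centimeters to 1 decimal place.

10.4 centimeters

At 61.9455° a degree of longitude is 111000 × cos 61.9455° ≈ 52204.5 m, so 2e-06° corresponds to 0.104409 m.
That is 0.104409 m = 10.441 cm.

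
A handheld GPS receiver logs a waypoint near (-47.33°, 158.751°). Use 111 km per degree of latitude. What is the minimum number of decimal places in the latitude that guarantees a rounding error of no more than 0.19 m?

One degree of latitude covers 111000 m.
Rounding to N decimal places gives at most 0.5 × 10⁻ᴺ degrees of error, i.e. 0.5 × 10⁻ᴺ × 111000 m.
Need 0.5 × 111000 × 10⁻ᴺ ≤ 0.19 → 10⁻ᴺ ≤ 3.423e-06, so N ≥ 5.47.
N = 5 would give 0.555 m (too coarse); N = 6 gives 0.0555 m ≤ 0.19 m.

6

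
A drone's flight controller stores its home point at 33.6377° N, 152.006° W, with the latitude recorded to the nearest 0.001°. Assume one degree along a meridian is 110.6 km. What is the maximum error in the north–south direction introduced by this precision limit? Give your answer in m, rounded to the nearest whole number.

Rounding to 3 decimal places leaves the latitude within ±0.0005° of the true value.
Along the meridian that is 0.0005° × 110600 m/° = 55.3 m.

55 m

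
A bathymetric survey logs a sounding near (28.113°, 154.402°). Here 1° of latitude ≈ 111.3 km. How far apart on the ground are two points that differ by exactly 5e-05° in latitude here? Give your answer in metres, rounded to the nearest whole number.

Along a meridian 5e-05° is 5e-05 × 111300 = 5.565 m.

6 metres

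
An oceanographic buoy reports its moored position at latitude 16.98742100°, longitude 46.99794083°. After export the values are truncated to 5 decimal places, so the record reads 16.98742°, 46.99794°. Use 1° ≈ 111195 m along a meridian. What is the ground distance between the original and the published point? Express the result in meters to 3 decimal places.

0.142 meters

The latitude changed by +0.00000100° and the longitude by +0.00000083°.
N–S: 0.00000100° × 111195 m/° = 0.111195 m.
E–W at 16.9874°: 0.00000083° × 111195 × cos 16.9874° = 0.00000083 × 111195 × 0.9564 ≈ 0.0882651 m.
Hypotenuse of the two orthogonal shifts: √(0.111195² + 0.0882651²) = 0.141968 m.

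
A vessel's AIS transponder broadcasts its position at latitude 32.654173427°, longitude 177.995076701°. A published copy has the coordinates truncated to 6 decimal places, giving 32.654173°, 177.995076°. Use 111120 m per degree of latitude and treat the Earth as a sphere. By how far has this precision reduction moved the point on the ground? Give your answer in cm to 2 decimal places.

8.09 cm

Δlat = 32.654173427 − 32.654173 = +0.000000427°; Δlon = 177.995076701 − 177.995076 = +0.000000701°.
N–S: 0.000000427° × 111120 m/° = 0.0474482 m.
East–west at this latitude: 0.000000701° × 111120 × cos 32.6542° ≈ 0.000000701 × 93556.7 = 0.0655832 m.
Hypotenuse of the two orthogonal shifts: √(0.0474482² + 0.0655832²) = 0.0809475 m.
That is 0.0809475 m = 8.0947 cm.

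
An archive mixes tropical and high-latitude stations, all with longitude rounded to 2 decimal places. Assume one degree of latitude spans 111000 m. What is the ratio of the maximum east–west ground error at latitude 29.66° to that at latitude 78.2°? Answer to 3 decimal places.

Rounding to 2 decimal places leaves the longitude within ±0.005° of the true value.
At 29.66°: 0.005° × 111000 × cos 29.66° = 0.005 × 111000 × 0.8690 ≈ 482.28 m.
At 78.2°: 0.005° × 111000 × cos 78.2° = 0.005 × 111000 × 0.2045 ≈ 113.5 m.
Ratio: 482.28 / 113.5 = cos 29.66° / cos 78.2° ≈ 4.2494.

4.249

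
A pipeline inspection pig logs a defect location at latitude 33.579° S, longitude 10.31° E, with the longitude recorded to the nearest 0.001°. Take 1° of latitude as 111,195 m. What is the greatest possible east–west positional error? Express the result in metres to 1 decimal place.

Rounding to 3 decimal places leaves the longitude within ±0.0005° of the true value.
At latitude 33.579° a degree of longitude spans 111195 m × cos 33.579° = 111195 × 0.8331 ≈ 92639.2 m.
East–west error: 0.0005° × 92639.2 m/° ≈ 46.3196 m.

46.3 metres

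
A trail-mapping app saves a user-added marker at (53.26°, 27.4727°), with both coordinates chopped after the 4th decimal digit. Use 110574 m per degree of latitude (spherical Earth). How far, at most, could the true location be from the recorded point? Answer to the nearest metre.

13 metres

Truncating at 4 decimal places can drop up to a full unit in the last place, so each coordinate may be off by as much as 0.0001°.
Latitude error → 0.0001 × 110574 = 11.0574 m along the meridian.
East–west component at 53.26°: 0.0001° × 110574 × cos 53.26° ≈ 0.0001 × 66143.7 ≈ 6.61437 m.
Worst case both components are at the extreme and orthogonal: √(11.0574² + 6.61437²) ≈ 12.8847 m.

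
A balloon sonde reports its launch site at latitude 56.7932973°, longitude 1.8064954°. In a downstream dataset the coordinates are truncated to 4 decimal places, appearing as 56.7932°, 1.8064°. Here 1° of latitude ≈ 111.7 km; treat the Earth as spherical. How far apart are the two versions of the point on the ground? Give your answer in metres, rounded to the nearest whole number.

12 metres

Δlat = 56.7932973 − 56.7932 = +0.0000973°; Δlon = 1.8064954 − 1.8064 = +0.0000954°.
N–S: 0.0000973° × 111700 m/° = 10.8684 m.
E–W at 56.7932°: 0.0000954° × 111700 × cos 56.7932° = 0.0000954 × 111700 × 0.5477 ≈ 5.83599 m.
Hypotenuse of the two orthogonal shifts: √(10.8684² + 5.83599²) = 12.3362 m.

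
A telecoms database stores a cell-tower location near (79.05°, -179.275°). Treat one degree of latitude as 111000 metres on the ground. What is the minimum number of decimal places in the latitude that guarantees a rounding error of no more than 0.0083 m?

7

One degree of latitude covers 111000 m.
Rounding to N decimal places gives at most 0.5 × 10⁻ᴺ degrees of error, i.e. 0.5 × 10⁻ᴺ × 111000 m.
Setting 55500 × 10⁻ᴺ ≤ 0.0083 gives 10ᴺ ≥ 6.687e+06, i.e. N ≥ 6.83.
So 7 decimal places suffice (0.00555 m); 6 would allow up to 0.0555 m.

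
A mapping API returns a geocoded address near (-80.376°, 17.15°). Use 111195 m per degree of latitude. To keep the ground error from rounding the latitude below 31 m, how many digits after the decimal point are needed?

4 decimal places

One degree of latitude covers 111195 m.
With N decimal places the half-ulp bound is 0.5·10⁻ᴺ°, or 0.5·10⁻ᴺ × 111195 m on the ground.
Need 0.5 × 111195 × 10⁻ᴺ ≤ 31 → 10⁻ᴺ ≤ 5.576e-04, so N ≥ 3.25.
N = 3 would give 55.6 m (too coarse); N = 4 gives 5.56 m ≤ 31 m.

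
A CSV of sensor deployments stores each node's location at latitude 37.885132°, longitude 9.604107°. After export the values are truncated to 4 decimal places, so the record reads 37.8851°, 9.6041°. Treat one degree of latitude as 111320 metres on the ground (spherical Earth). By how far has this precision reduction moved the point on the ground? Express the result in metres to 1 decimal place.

Δlat = 37.885132 − 37.8851 = +0.000032°; Δlon = 9.604107 − 9.6041 = +0.000007°.
N–S: 0.000032° × 111320 m/° = 3.56224 m.
E–W at 37.8851°: 0.000007° × 111320 × cos 37.8851° = 0.000007 × 111320 × 0.7892 ≈ 0.61501 m.
Combined displacement = (3.56224² + 0.61501²)^½ ≈ 3.61494 m.

3.6 metres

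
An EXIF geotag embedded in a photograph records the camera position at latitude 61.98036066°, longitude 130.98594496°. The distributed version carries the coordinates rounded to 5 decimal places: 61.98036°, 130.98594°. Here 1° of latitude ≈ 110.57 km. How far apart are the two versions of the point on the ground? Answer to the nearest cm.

Δlat = 61.98036066 − 61.98036 = +0.00000066°; Δlon = 130.98594496 − 130.98594 = +0.00000496°.
N–S: 0.00000066° × 110570 m/° = 0.0729762 m.
East–west at this latitude: 0.00000496° × 110570 × cos 61.9804° ≈ 0.00000496 × 51942.9 = 0.257637 m.
Combined displacement = (0.0729762² + 0.257637²)^½ ≈ 0.267773 m.
That is 0.267773 m = 26.777 cm.

27 cm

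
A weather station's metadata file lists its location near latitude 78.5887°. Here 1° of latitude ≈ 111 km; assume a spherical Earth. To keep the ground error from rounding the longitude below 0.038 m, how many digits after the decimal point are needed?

6 decimal places

At 78.5887° one degree of longitude covers 111000 × cos 78.5887° ≈ 111000 × 0.1979 ≈ 21961.4 m.
With N decimal places the half-ulp bound is 0.5·10⁻ᴺ°, or 0.5·10⁻ᴺ × 21961.4 m on the ground.
Need 0.5 × 21961.4 × 10⁻ᴺ ≤ 0.038 → 10⁻ᴺ ≤ 3.461e-06, so N ≥ 5.46.
N = 5 would give 0.11 m (too coarse); N = 6 gives 0.011 m ≤ 0.038 m.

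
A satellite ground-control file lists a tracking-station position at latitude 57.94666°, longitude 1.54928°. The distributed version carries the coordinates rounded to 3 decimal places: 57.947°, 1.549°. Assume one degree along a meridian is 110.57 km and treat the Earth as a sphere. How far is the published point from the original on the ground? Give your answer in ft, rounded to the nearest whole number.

The latitude changed by -0.00034° and the longitude by +0.00028°.
North–south shift: -0.00034 × 110570 = -37.5938 m.
E–W at 57.947°: 0.00028° × 110570 × cos 57.947° = 0.00028 × 110570 × 0.5307 ≈ 16.4304 m.
Distance: √(37.5938² + 16.4304²) ≈ 41.0274 m.
Converting: 41.0274 m × 3.2808 ft/m ≈ 134.6 ft.

135 ft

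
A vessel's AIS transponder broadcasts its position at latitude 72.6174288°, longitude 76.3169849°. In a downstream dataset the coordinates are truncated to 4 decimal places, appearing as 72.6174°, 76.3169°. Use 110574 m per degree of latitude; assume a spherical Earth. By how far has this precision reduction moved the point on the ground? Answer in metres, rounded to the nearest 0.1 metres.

4.2 metres

The latitude changed by +0.0000288° and the longitude by +0.0000849°.
North–south shift: 0.0000288 × 110574 = 3.18453 m.
East–west at this latitude: 0.0000849° × 110574 × cos 72.6174° ≈ 0.0000849 × 33034.1 = 2.80459 m.
Hypotenuse of the two orthogonal shifts: √(3.18453² + 2.80459²) = 4.24346 m.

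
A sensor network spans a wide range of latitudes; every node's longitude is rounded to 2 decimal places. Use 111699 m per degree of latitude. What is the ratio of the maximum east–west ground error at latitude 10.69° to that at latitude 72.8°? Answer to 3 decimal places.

Rounding to 2 decimal places leaves the longitude within ±0.005° of the true value.
At 10.69°: 0.005° × 111699 × cos 10.69° = 0.005 × 111699 × 0.9826 ≈ 548.8 m.
Error at 72.8° = 0.005° × 111699 × cos 72.8° ≈ 558.5 × 0.2957 = 165.15 m.
The ratio reduces to cos 10.69° / cos 72.8° = 0.9826/0.2957 ≈ 3.3230.

3.323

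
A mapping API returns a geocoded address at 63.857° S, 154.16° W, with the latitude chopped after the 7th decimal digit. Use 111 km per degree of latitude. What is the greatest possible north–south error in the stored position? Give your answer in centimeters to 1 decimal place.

1.1 centimeters

Truncating at 7 decimal places can drop up to a full unit in the last place, so the latitude may be off by as much as 1e-07°.
North–south distance: 1e-07° × 111000 m/° = 0.0111 m.
That is 0.0111 m = 1.11 cm.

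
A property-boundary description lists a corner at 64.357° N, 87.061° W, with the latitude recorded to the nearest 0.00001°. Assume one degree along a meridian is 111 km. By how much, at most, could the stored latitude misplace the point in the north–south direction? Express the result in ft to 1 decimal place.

1.8 ft

Rounding to 5 decimal places leaves the latitude within ±5e-06° of the true value.
Along the meridian that is 5e-06° × 111000 m/° = 0.555 m.
In feet: 0.555 m ÷ 0.3048 ≈ 1.8209 ft.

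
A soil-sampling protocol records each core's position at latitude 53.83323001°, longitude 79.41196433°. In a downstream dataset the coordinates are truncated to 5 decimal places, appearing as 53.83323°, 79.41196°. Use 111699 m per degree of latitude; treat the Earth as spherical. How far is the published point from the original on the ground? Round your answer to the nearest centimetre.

The latitude changed by +0.00000001° and the longitude by +0.00000433°.
N–S: 0.00000001° × 111699 m/° = 0.00111699 m.
East–west at this latitude: 0.00000433° × 111699 × cos 53.8332° ≈ 0.00000433 × 65917.8 = 0.285424 m.
Combined displacement = (0.00111699² + 0.285424²)^½ ≈ 0.285426 m.
That is 0.285426 m = 28.543 cm.

29 centimetres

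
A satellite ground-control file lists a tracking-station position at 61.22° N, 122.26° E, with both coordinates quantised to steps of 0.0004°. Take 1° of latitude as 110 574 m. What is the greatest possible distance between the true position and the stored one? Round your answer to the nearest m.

With a 0.0004° grid the true value lies within half a step, ±0.0004°/2 = ±0.0002°, of the stored one.
North–south component: 0.0002° × 110574 = 22.1148 m.
Longitude error → 0.0002 × 110574 × cos 61.22° = 0.0002 × 110574 × 0.4814 ≈ 10.6471 m.
Combining orthogonally: (22.1148² + 10.6471²)^½ ≈ 24.5444 m.

25 m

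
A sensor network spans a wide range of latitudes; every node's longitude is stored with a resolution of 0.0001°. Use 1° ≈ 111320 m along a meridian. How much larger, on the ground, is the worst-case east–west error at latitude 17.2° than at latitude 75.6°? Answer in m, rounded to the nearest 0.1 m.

With a 0.0001° grid the true value lies within half a step, ±0.0001°/2 = ±5e-05°, of the stored one.
At 17.2°: 5e-05° × 111320 × cos 17.2° = 5e-05 × 111320 × 0.9553 ≈ 5.3171 m.
At 75.6°: 5e-05° × 111320 × cos 75.6° = 5e-05 × 111320 × 0.2487 ≈ 1.3842 m.
So the lower-latitude error exceeds the higher by 5.3171 − 1.3842 = 3.9329 m.

3.9 m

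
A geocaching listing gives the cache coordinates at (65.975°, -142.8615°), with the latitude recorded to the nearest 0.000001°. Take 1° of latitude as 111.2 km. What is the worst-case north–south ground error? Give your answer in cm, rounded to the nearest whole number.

6 cm

Rounding to 6 decimal places leaves the latitude within ±5e-07° of the true value.
Along the meridian that is 5e-07° × 111200 m/° = 0.0556 m.
That is 0.0556 m = 5.56 cm.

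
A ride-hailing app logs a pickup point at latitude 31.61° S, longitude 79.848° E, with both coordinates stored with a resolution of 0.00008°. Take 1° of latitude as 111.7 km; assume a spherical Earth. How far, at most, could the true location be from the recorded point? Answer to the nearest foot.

With a 0.00008° grid the true value lies within half a step, ±0.00008°/2 = ±4e-05°, of the stored one.
N–S: 4e-05° × 111700 m/° = 4.468 m.
East–west component at 31.61°: 4e-05° × 111700 × cos 31.61° ≈ 4e-05 × 95127.7 ≈ 3.80511 m.
The two errors are perpendicular, so the maximum displacement is √(4.468² + 3.80511²) ≈ 5.86872 m.
In feet: 5.86872 m ÷ 0.3048 ≈ 19.254 ft.

19 feet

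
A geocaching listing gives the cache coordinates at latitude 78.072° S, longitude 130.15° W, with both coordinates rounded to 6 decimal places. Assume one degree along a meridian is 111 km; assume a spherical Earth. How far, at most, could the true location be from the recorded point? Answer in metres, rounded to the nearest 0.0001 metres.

0.0567 metres

Rounding to 6 decimal places leaves each coordinate within ±5e-07° of the true value.
Latitude error → 5e-07 × 111000 = 0.0555 m along the meridian.
E–W at 78.072°: 5e-07° × 111000 × cos 78.072° = 5e-07 × 111000 × 0.2067 ≈ 0.0114709 m.
The two errors are perpendicular, so the maximum displacement is √(0.0555² + 0.0114709²) ≈ 0.056673 m.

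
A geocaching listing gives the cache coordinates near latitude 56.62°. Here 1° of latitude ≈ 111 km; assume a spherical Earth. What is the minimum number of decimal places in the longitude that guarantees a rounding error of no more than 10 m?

At 56.62° one degree of longitude covers 111000 × cos 56.62° ≈ 111000 × 0.5502 ≈ 61071 m.
Rounding to N decimal places gives at most 0.5 × 10⁻ᴺ degrees of error, i.e. 0.5 × 10⁻ᴺ × 61071 m.
Need 0.5 × 61071 × 10⁻ᴺ ≤ 10 → 10⁻ᴺ ≤ 3.275e-04, so N ≥ 3.48.
N = 3 would give 30.5 m (too coarse); N = 4 gives 3.05 m ≤ 10 m.

4 decimal places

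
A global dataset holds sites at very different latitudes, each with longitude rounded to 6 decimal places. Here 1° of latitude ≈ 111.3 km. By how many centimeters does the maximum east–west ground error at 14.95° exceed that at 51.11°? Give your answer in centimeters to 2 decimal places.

Rounding to 6 decimal places leaves the longitude within ±5e-07° of the true value.
Error at 14.95° = 5e-07° × 111300 × cos 14.95° ≈ 0.05565 × 0.9662 = 0.053766 m.
At 51.11°: 5e-07° × 111300 × cos 51.11° = 5e-07 × 111300 × 0.6278 ≈ 0.034939 m.
So the lower-latitude error exceeds the higher by 0.053766 − 0.034939 = 0.018828 m.
That is 0.0188277 m = 1.8828 cm.

1.88 centimeters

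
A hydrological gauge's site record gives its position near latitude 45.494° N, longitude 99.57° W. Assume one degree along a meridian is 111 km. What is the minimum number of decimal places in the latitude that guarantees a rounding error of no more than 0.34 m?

6 decimal places

One degree of latitude covers 111000 m.
N decimal places → at most half a unit in the last place, 0.5 × 10⁻ᴺ° = 111000/2 × 10⁻ᴺ m.
Setting 55500 × 10⁻ᴺ ≤ 0.34 gives 10ᴺ ≥ 1.632e+05, i.e. N ≥ 5.21.
At 5 places the error can reach 0.555 m, but 6 places keeps it to 0.0555 m.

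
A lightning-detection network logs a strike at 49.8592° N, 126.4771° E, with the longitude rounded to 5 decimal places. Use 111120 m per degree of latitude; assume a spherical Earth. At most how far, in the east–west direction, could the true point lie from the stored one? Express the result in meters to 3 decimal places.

0.358 meters

Rounding to 5 decimal places leaves the longitude within ±5e-06° of the true value.
One degree of longitude at 49.8592° is 111120 × cos 49.8592° ≈ 111120 × 0.6447 = 71635.5 m.
Maximum E–W displacement: 5e-06 × 71635.5 = 0.358178 m.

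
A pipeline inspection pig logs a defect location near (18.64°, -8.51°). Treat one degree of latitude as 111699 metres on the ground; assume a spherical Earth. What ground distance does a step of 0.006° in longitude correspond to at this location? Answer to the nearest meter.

One degree of longitude here spans 111699 × cos 18.64° = 111699 × 0.9475 ≈ 105840 m; 0.006° of that is 635.039 m.

635 meters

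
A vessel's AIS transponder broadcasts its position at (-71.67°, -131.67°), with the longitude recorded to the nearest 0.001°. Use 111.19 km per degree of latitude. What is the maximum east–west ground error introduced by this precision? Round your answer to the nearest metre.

17 metres

Rounding to 3 decimal places leaves the longitude within ±0.0005° of the true value.
At latitude 71.67° a degree of longitude spans 111190 m × cos 71.67° = 111190 × 0.3145 ≈ 34968.1 m.
Maximum E–W displacement: 0.0005 × 34968.1 = 17.484 m.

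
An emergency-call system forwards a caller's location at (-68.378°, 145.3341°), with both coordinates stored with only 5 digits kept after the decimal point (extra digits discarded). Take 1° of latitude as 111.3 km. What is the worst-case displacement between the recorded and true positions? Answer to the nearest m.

1 m

Truncating at 5 decimal places can drop up to a full unit in the last place, so each coordinate may be off by as much as 1e-05°.
Latitude error → 1e-05 × 111300 = 1.113 m along the meridian.
East–west component at 68.378°: 1e-05° × 111300 × cos 68.378° ≈ 1e-05 × 41012 ≈ 0.41012 m.
Combining orthogonally: (1.113² + 0.41012²)^½ ≈ 1.18616 m.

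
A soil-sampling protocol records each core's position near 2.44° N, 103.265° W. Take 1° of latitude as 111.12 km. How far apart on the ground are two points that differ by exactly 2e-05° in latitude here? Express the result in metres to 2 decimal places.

2.22 metres

Along a meridian 2e-05° is 2e-05 × 111120 = 2.2224 m.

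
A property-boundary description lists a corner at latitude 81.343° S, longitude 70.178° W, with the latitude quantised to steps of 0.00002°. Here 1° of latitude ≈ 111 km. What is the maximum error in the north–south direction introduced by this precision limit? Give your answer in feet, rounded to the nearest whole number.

4 feet

With a 0.00002° grid the true value lies within half a step, ±0.00002°/2 = ±1e-05°, of the stored one.
North–south distance: 1e-05° × 111000 m/° = 1.11 m.
In feet: 1.11 m ÷ 0.3048 ≈ 3.6417 ft.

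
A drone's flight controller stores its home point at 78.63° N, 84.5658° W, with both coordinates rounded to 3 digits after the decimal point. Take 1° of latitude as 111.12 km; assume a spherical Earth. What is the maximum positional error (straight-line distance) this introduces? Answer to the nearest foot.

186 feet

Rounding to 3 decimal places leaves each coordinate within ±0.0005° of the true value.
Latitude error → 0.0005 × 111120 = 55.56 m along the meridian.
E–W at 78.63°: 0.0005° × 111120 × cos 78.63° = 0.0005 × 111120 × 0.1971 ≈ 10.9533 m.
The two errors are perpendicular, so the maximum displacement is √(55.56² + 10.9533²) ≈ 56.6294 m.
Converting: 56.6294 m × 3.2808 ft/m ≈ 185.79 ft.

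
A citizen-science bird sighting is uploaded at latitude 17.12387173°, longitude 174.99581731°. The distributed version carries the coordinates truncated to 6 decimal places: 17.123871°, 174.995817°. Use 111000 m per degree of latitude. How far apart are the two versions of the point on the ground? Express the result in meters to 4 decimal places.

Δlat = 17.12387173 − 17.123871 = +0.00000073°; Δlon = 174.99581731 − 174.995817 = +0.00000031°.
North–south shift: 0.00000073 × 111000 = 0.08103 m.
East–west at this latitude: 0.00000031° × 111000 × cos 17.1239° ≈ 0.00000031 × 106079 = 0.0328846 m.
Distance: √(0.08103² + 0.0328846²) ≈ 0.0874486 m.

0.0874 meters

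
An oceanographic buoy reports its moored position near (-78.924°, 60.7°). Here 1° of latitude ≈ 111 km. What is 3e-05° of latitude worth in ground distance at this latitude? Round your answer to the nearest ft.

11 ft

Along a meridian 3e-05° is 3e-05 × 111000 = 3.33 m.
In feet: 3.33 m ÷ 0.3048 ≈ 10.925 ft.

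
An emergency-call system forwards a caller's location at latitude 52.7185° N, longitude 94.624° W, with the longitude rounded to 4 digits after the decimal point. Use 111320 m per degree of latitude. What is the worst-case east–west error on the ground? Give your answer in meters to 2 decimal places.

3.37 meters

Rounding to 4 decimal places leaves the longitude within ±5e-05° of the true value.
At latitude 52.7185° a degree of longitude spans 111320 m × cos 52.7185° = 111320 × 0.6057 ≈ 67430 m.
So at most 5e-05° × 67430 ≈ 3.3715 m east–west.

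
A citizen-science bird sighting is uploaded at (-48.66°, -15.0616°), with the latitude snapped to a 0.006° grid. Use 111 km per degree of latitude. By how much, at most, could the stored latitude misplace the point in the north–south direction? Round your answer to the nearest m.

333 m

With a 0.006° grid the true value lies within half a step, ±0.006°/2 = ±0.003°, of the stored one.
North–south distance: 0.003° × 111000 m/° = 333 m.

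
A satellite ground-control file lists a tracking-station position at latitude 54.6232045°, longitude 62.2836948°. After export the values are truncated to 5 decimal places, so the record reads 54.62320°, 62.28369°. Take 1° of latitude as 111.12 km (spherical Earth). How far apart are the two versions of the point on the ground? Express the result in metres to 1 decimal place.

0.6 metres

Δlat = 54.6232045 − 54.62320 = +0.0000045°; Δlon = 62.2836948 − 62.28369 = +0.0000048°.
North–south shift: 0.0000045 × 111120 = 0.50004 m.
E–W at 54.6232°: 0.0000048° × 111120 × cos 54.6232° = 0.0000048 × 111120 × 0.5790 ≈ 0.308799 m.
Hypotenuse of the two orthogonal shifts: √(0.50004² + 0.308799²) = 0.587705 m.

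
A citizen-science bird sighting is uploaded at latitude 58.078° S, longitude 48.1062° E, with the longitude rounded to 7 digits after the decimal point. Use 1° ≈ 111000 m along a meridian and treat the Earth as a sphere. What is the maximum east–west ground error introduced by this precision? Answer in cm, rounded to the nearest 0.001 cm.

Rounding to 7 decimal places leaves the longitude within ±5e-08° of the true value.
One degree of longitude at 58.078° is 111000 × cos 58.078° ≈ 111000 × 0.5288 = 58692.8 m.
East–west error: 5e-08° × 58692.8 m/° ≈ 0.00293464 m.
That is 0.00293464 m = 0.29346 cm.

0.293 cm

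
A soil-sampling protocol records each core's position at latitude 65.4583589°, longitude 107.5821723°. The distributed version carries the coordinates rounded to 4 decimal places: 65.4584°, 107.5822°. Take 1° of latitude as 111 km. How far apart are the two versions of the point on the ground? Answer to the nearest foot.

16 feet

The latitude changed by -0.0000411° and the longitude by -0.0000277°.
North–south shift: -0.0000411 × 111000 = -4.5621 m.
E–W at 65.4584°: -0.0000277° × 111000 × cos 65.4584° = -0.0000277 × 111000 × 0.4154 ≈ -1.27709 m.
Hypotenuse of the two orthogonal shifts: √(4.5621² + 1.27709²) = 4.73748 m.
Converting: 4.73748 m × 3.2808 ft/m ≈ 15.543 ft.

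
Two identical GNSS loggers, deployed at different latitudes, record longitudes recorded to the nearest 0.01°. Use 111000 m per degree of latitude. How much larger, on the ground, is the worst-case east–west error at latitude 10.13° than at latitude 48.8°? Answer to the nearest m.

Rounding to 2 decimal places leaves the longitude within ±0.005° of the true value.
At 10.13°: 0.005° × 111000 × cos 10.13° = 0.005 × 111000 × 0.9844 ≈ 546.35 m.
Error at 48.8° = 0.005° × 111000 × cos 48.8° ≈ 555 × 0.6587 = 365.57 m.
So the lower-latitude error exceeds the higher by 546.35 − 365.57 = 180.78 m.

181 m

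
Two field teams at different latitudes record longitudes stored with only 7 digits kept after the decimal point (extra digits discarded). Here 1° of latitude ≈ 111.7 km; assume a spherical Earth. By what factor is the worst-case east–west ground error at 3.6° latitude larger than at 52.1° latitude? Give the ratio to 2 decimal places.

Truncating at 7 decimal places can drop up to a full unit in the last place, so the longitude may be off by as much as 1e-07°.
At 3.6°: 1e-07° × 111700 × cos 3.6° = 1e-07 × 111700 × 0.9980 ≈ 0.011148 m.
Error at 52.1° = 1e-07° × 111700 × cos 52.1° ≈ 0.01117 × 0.6143 = 0.0068616 m.
Ratio: 0.011148 / 0.0068616 = cos 3.6° / cos 52.1° ≈ 1.6247.

1.62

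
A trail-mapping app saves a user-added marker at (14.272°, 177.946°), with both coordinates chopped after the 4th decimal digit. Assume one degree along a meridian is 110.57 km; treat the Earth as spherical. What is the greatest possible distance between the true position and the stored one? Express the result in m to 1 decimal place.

15.4 m

Truncating at 4 decimal places can drop up to a full unit in the last place, so each coordinate may be off by as much as 0.0001°.
N–S: 0.0001° × 110570 m/° = 11.057 m.
E–W at 14.272°: 0.0001° × 110570 × cos 14.272° = 0.0001 × 110570 × 0.9691 ≈ 10.7157 m.
The two errors are perpendicular, so the maximum displacement is √(11.057² + 10.7157²) ≈ 15.3975 m.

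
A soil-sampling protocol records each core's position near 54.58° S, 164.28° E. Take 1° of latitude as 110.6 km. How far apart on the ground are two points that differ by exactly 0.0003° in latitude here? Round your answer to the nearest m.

Along a meridian 0.0003° is 0.0003 × 110600 = 33.18 m.

33 m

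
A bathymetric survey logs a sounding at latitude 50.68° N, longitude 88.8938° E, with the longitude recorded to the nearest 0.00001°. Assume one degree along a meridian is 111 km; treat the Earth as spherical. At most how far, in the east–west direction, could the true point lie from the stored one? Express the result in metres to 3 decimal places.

Rounding to 5 decimal places leaves the longitude within ±5e-06° of the true value.
One degree of longitude at 50.68° is 111000 × cos 50.68° ≈ 111000 × 0.6337 = 70335.3 m.
East–west error: 5e-06° × 70335.3 m/° ≈ 0.351676 m.

0.352 metres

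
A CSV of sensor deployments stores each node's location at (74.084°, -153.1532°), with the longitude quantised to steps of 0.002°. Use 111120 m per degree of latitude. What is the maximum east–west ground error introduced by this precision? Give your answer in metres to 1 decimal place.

30.5 metres

With a 0.002° grid the true value lies within half a step, ±0.002°/2 = ±0.001°, of the stored one.
At latitude 74.084° a degree of longitude spans 111120 m × cos 74.084° = 111120 × 0.2742 ≈ 30472.2 m.
East–west error: 0.001° × 30472.2 m/° ≈ 30.4722 m.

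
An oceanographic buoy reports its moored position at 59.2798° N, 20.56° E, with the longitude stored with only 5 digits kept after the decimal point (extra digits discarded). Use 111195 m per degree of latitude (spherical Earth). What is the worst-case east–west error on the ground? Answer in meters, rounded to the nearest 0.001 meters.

0.568 meters

Truncating at 5 decimal places can drop up to a full unit in the last place, so the longitude may be off by as much as 1e-05°.
One degree of longitude at 59.2798° is 111195 × cos 59.2798° ≈ 111195 × 0.5108 = 56803.5 m.
Maximum E–W displacement: 1e-05 × 56803.5 = 0.568035 m.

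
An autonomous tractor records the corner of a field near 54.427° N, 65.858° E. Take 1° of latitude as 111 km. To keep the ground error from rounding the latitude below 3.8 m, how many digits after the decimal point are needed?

5

One degree of latitude covers 111000 m.
With N decimal places the half-ulp bound is 0.5·10⁻ᴺ°, or 0.5·10⁻ᴺ × 111000 m on the ground.
Need 0.5 × 111000 × 10⁻ᴺ ≤ 3.8 → 10⁻ᴺ ≤ 6.847e-05, so N ≥ 4.16.
So 5 decimal places suffice (0.555 m); 4 would allow up to 5.55 m.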